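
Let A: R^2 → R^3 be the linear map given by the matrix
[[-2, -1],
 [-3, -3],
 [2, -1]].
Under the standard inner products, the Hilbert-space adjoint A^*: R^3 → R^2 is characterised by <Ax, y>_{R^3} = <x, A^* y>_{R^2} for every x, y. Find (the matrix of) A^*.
A^* = A^T =
[[-2, -3, 2],
 [-1, -3, -1]]

For real matrices with standard dot products, the defining identity <Ax, y> = <x, A^* y> gives (Ax)^T y = x^T (A^*) y, i.e. x^T A^T y = x^T (A^*) y. Since this holds for all x, y, we must have A^* = A^T. Therefore
A^* =
[[-2, -3, 2],
 [-1, -3, -1]].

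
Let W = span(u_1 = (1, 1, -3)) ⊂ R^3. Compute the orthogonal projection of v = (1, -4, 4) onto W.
proj_W(v) = (-15/11, -15/11, 45/11)

Set up U = [u_1 | ... | u_1] ∈ R^(3×1). The projector onto W = col(U) is P = U (U^T U)^(-1) U^T.
Compute U^T U =
  [11],
and U^T v = (-15).
Solve U^T U · c = U^T v for the coefficients: c = (-15/11). The projection is proj_W(v) = U c.
Check: (v - proj_W(v)) · u_1 = 0  (should be 0).
Result: proj_W(v) = (-15/11, -15/11, 45/11).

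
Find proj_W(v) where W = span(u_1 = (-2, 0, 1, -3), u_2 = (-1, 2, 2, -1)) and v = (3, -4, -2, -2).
proj_W(v) = (2/7, -48/13, -265/91, -45/91)

Set up U = [u_1 | ... | u_2] ∈ R^(4×2). The projector onto W = col(U) is P = U (U^T U)^(-1) U^T.
Compute U^T U =
  [14, 7]
  [7, 10],
and U^T v = (-2, -13).
Solve U^T U · c = U^T v for the coefficients: c = (71/91, -24/13). The projection is proj_W(v) = U c.
Check: (v - proj_W(v)) · u_1 = 0  (should be 0).
Check: (v - proj_W(v)) · u_2 = 0  (should be 0).
Result: proj_W(v) = (2/7, -48/13, -265/91, -45/91).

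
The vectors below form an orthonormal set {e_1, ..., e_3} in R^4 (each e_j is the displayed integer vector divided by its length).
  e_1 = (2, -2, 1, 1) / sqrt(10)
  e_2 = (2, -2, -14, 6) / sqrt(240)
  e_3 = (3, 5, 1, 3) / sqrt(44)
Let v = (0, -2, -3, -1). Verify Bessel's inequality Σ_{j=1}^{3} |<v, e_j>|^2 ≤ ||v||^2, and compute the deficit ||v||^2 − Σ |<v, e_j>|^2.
Σ |<v, e_j>|^2 = 412/33; ||v||^2 = 14; deficit = 50/33

Write each e_j = u_j / sqrt(<u_j, u_j>) where u_j is the displayed integer vector. Then <v, e_j> = <v, u_j> / sqrt(<u_j, u_j>), so |<v, e_j>|^2 = <v, u_j>^2 / <u_j, u_j>.
Coefficients: <v, e_1> = 0/sqrt(10), <v, e_2> = 40/sqrt(240), <v, e_3> = -16/sqrt(44).
Square and sum: Σ |<v, e_j>|^2 = 412/33.
Compute ||v||^2 = v·v = 14.
Deficit = 14 − 412/33 = 50/33 ≥ 0, confirming Bessel's inequality. (The deficit equals ||v − Σ <v,e_j> e_j||^2, the squared distance from v to span{e_j}.)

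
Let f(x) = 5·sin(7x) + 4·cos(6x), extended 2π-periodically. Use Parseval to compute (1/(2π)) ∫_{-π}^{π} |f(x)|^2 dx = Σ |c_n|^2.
Σ |c_n|^2 = 41/2

Expand |f|^2 and use orthogonality of {sin(nx), cos(mx)} on [-π, π]:
  ∫_{-π}^{π} sin(nx)^2 dx = π, ∫ cos(mx)^2 dx = π, and cross terms integrate to 0.
So ∫_{-π}^{π} f(x)^2 dx = 5^2 · π + 4^2 · π = (25 + 16)π.
Divide by 2π: (25 + 16)/2 = 41/2.
By Parseval, this equals Σ |c_n|^2.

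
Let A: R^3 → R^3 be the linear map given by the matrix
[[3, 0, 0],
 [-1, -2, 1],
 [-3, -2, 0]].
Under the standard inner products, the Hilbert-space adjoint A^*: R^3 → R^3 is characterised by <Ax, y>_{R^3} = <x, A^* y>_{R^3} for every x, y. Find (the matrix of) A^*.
A^* = A^T =
[[3, -1, -3],
 [0, -2, -2],
 [0, 1, 0]]

For real matrices with standard dot products, the defining identity <Ax, y> = <x, A^* y> gives (Ax)^T y = x^T (A^*) y, i.e. x^T A^T y = x^T (A^*) y. Since this holds for all x, y, we must have A^* = A^T. Therefore
A^* =
[[3, -1, -3],
 [0, -2, -2],
 [0, 1, 0]].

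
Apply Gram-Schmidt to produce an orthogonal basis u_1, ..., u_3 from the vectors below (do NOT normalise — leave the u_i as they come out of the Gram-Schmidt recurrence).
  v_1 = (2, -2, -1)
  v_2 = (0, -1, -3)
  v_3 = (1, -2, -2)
Orthogonal basis:
  u_1 = (2, -2, -1)
  u_2 = (-10/9, 1/9, -22/9)
  u_3 = (-3/13, -18/65, 6/65)

Apply the Gram-Schmidt recurrence
  u_1 = v_1
  u_i = v_i − Σ_{j<i} ((v_i · u_j) / (u_j · u_j)) · u_j.

Step by step this gives:
  u_1 = (2, -2, -1)
  u_2 = (-10/9, 1/9, -22/9)
  u_3 = (-3/13, -18/65, 6/65)

Orthogonality check:
  u_2 · u_1 = 0 (should be 0)
  u_3 · u_1 = 0 (should be 0)
  u_3 · u_2 = 0 (should be 0)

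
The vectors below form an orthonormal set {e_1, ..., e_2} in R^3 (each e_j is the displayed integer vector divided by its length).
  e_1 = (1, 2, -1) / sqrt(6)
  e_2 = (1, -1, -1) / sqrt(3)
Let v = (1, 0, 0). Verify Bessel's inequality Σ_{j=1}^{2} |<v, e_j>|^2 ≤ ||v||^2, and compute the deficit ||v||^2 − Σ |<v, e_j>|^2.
Σ |<v, e_j>|^2 = 1/2; ||v||^2 = 1; deficit = 1/2

Write each e_j = u_j / sqrt(<u_j, u_j>) where u_j is the displayed integer vector. Then <v, e_j> = <v, u_j> / sqrt(<u_j, u_j>), so |<v, e_j>|^2 = <v, u_j>^2 / <u_j, u_j>.
Coefficients: <v, e_1> = 1/sqrt(6), <v, e_2> = 1/sqrt(3).
Square and sum: Σ |<v, e_j>|^2 = 1/2.
Compute ||v||^2 = v·v = 1.
Deficit = 1 − 1/2 = 1/2 ≥ 0, confirming Bessel's inequality. (The deficit equals ||v − Σ <v,e_j> e_j||^2, the squared distance from v to span{e_j}.)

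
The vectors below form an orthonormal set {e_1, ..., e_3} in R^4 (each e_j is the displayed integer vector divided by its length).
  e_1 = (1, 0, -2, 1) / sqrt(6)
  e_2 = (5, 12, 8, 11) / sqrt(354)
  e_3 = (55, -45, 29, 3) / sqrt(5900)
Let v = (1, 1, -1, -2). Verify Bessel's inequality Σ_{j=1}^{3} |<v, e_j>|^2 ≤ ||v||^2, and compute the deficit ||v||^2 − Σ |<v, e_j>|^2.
Σ |<v, e_j>|^2 = 3/4; ||v||^2 = 7; deficit = 25/4

Write each e_j = u_j / sqrt(<u_j, u_j>) where u_j is the displayed integer vector. Then <v, e_j> = <v, u_j> / sqrt(<u_j, u_j>), so |<v, e_j>|^2 = <v, u_j>^2 / <u_j, u_j>.
Coefficients: <v, e_1> = 1/sqrt(6), <v, e_2> = -13/sqrt(354), <v, e_3> = -25/sqrt(5900).
Square and sum: Σ |<v, e_j>|^2 = 3/4.
Compute ||v||^2 = v·v = 7.
Deficit = 7 − 3/4 = 25/4 ≥ 0, confirming Bessel's inequality. (The deficit equals ||v − Σ <v,e_j> e_j||^2, the squared distance from v to span{e_j}.)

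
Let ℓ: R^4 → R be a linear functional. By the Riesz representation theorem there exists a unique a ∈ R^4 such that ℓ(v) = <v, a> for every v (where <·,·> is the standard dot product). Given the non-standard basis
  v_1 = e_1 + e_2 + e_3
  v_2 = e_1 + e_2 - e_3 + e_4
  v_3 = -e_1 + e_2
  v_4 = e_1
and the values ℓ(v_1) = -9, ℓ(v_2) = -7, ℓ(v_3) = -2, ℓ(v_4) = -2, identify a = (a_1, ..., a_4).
a = (-2, -4, -3, -4)

Write a = (a_1, ..., a_4) in the standard basis. For each basis vector v_i, ℓ(v_i) = <v_i, a> is a linear equation in the a_j's. Collect the n equations into a matrix system V a = ℓ, where row i of V is v_i (expressed in the standard basis). Since V is invertible (lower-triangular with 1s on the diagonal, up to permutation), solve by back-substitution:
  V =
[[1, 1, 1, 0],
 [1, 1, -1, 1],
 [-1, 1, 0, 0],
 [1, 0, 0, 0]]
  V a = (-9, -7, -2, -2)
Solving gives a = (-2, -4, -3, -4).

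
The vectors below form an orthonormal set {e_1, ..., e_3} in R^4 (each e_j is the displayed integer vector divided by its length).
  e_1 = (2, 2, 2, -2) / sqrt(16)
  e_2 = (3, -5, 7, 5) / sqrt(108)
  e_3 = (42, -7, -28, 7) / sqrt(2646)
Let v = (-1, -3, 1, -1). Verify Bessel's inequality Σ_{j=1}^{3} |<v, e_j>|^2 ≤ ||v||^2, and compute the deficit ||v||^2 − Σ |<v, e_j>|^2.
Σ |<v, e_j>|^2 = 4; ||v||^2 = 12; deficit = 8

Write each e_j = u_j / sqrt(<u_j, u_j>) where u_j is the displayed integer vector. Then <v, e_j> = <v, u_j> / sqrt(<u_j, u_j>), so |<v, e_j>|^2 = <v, u_j>^2 / <u_j, u_j>.
Coefficients: <v, e_1> = -4/sqrt(16), <v, e_2> = 14/sqrt(108), <v, e_3> = -56/sqrt(2646).
Square and sum: Σ |<v, e_j>|^2 = 4.
Compute ||v||^2 = v·v = 12.
Deficit = 12 − 4 = 8 ≥ 0, confirming Bessel's inequality. (The deficit equals ||v − Σ <v,e_j> e_j||^2, the squared distance from v to span{e_j}.)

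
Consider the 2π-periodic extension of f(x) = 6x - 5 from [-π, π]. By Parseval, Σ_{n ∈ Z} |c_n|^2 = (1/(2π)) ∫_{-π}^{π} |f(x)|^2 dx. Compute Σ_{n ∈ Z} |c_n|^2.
Σ |c_n|^2 = 12π^2 + 25

Expand and integrate term by term over [-π, π]:
  ∫ (6x)^2 dx = 36·(2π^3/3); ∫ 2·6·(-5)·x dx = 0 (odd integrand); ∫ (-5)^2 dx = 25·2π.
So (1/(2π)) ∫_{-π}^{π} (6x - 5)^2 dx = 36π^2/3 + 25 = 12π^2 + 25.
Parseval ⇒ Σ |c_n|^2 = 12π^2 + 25.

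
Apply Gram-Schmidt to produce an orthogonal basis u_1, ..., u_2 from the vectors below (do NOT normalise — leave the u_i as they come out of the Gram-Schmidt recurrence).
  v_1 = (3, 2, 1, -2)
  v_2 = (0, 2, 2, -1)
Orthogonal basis:
  u_1 = (3, 2, 1, -2)
  u_2 = (-4/3, 10/9, 14/9, -1/9)

Apply the Gram-Schmidt recurrence
  u_1 = v_1
  u_i = v_i − Σ_{j<i} ((v_i · u_j) / (u_j · u_j)) · u_j.

Step by step this gives:
  u_1 = (3, 2, 1, -2)
  u_2 = (-4/3, 10/9, 14/9, -1/9)

Orthogonality check:
  u_2 · u_1 = 0 (should be 0)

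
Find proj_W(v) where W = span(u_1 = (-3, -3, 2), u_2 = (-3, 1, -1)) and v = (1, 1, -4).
proj_W(v) = (93/113, 293/113, -212/113)

Set up U = [u_1 | ... | u_2] ∈ R^(3×2). The projector onto W = col(U) is P = U (U^T U)^(-1) U^T.
Compute U^T U =
  [22, 4]
  [4, 11],
and U^T v = (-14, 2).
Solve U^T U · c = U^T v for the coefficients: c = (-81/113, 50/113). The projection is proj_W(v) = U c.
Check: (v - proj_W(v)) · u_1 = 0  (should be 0).
Check: (v - proj_W(v)) · u_2 = 0  (should be 0).
Result: proj_W(v) = (93/113, 293/113, -212/113).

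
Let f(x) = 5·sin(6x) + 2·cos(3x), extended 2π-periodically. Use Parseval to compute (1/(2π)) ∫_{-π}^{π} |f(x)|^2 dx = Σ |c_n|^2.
Σ |c_n|^2 = 29/2

Expand |f|^2 and use orthogonality of {sin(nx), cos(mx)} on [-π, π]:
  ∫_{-π}^{π} sin(nx)^2 dx = π, ∫ cos(mx)^2 dx = π, and cross terms integrate to 0.
So ∫_{-π}^{π} f(x)^2 dx = 5^2 · π + 2^2 · π = (25 + 4)π.
Divide by 2π: (25 + 4)/2 = 29/2.
By Parseval, this equals Σ |c_n|^2.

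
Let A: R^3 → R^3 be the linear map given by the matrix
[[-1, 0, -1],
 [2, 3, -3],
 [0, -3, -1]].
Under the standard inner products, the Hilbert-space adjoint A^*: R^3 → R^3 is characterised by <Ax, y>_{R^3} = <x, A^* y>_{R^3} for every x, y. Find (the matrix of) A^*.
A^* = A^T =
[[-1, 2, 0],
 [0, 3, -3],
 [-1, -3, -1]]

For real matrices with standard dot products, the defining identity <Ax, y> = <x, A^* y> gives (Ax)^T y = x^T (A^*) y, i.e. x^T A^T y = x^T (A^*) y. Since this holds for all x, y, we must have A^* = A^T. Therefore
A^* =
[[-1, 2, 0],
 [0, 3, -3],
 [-1, -3, -1]].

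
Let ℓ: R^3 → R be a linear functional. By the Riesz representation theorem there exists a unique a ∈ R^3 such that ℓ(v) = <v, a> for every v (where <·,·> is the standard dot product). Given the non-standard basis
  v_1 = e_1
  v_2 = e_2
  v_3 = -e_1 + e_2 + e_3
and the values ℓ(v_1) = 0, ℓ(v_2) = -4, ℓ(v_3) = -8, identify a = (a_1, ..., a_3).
a = (0, -4, -4)

Write a = (a_1, ..., a_3) in the standard basis. For each basis vector v_i, ℓ(v_i) = <v_i, a> is a linear equation in the a_j's. Collect the n equations into a matrix system V a = ℓ, where row i of V is v_i (expressed in the standard basis). Since V is invertible (lower-triangular with 1s on the diagonal, up to permutation), solve by back-substitution:
  V =
[[1, 0, 0],
 [0, 1, 0],
 [-1, 1, 1]]
  V a = (0, -4, -8)
Solving gives a = (0, -4, -4).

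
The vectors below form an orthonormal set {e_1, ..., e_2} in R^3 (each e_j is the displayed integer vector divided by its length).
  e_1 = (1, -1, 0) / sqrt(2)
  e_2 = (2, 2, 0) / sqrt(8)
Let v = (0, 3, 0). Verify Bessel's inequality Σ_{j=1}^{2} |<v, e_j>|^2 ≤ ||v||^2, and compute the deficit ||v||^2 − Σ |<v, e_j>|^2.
Σ |<v, e_j>|^2 = 9; ||v||^2 = 9; deficit = 0

Write each e_j = u_j / sqrt(<u_j, u_j>) where u_j is the displayed integer vector. Then <v, e_j> = <v, u_j> / sqrt(<u_j, u_j>), so |<v, e_j>|^2 = <v, u_j>^2 / <u_j, u_j>.
Coefficients: <v, e_1> = -3/sqrt(2), <v, e_2> = 6/sqrt(8).
Square and sum: Σ |<v, e_j>|^2 = 9.
Compute ||v||^2 = v·v = 9.
Deficit = 9 − 9 = 0 ≥ 0, confirming Bessel's inequality. (The deficit equals ||v − Σ <v,e_j> e_j||^2, the squared distance from v to span{e_j}.)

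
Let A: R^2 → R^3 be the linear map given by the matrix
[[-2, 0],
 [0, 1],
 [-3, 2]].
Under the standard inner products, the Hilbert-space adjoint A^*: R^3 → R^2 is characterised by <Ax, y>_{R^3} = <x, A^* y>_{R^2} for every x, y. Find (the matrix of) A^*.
A^* = A^T =
[[-2, 0, -3],
 [0, 1, 2]]

For real matrices with standard dot products, the defining identity <Ax, y> = <x, A^* y> gives (Ax)^T y = x^T (A^*) y, i.e. x^T A^T y = x^T (A^*) y. Since this holds for all x, y, we must have A^* = A^T. Therefore
A^* =
[[-2, 0, -3],
 [0, 1, 2]].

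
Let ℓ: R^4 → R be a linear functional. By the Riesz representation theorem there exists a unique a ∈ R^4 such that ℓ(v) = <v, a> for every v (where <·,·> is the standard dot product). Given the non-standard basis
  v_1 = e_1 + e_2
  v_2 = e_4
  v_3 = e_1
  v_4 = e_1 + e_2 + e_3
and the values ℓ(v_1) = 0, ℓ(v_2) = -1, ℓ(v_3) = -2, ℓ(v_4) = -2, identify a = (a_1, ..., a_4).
a = (-2, 2, -2, -1)

Write a = (a_1, ..., a_4) in the standard basis. For each basis vector v_i, ℓ(v_i) = <v_i, a> is a linear equation in the a_j's. Collect the n equations into a matrix system V a = ℓ, where row i of V is v_i (expressed in the standard basis). Since V is invertible (lower-triangular with 1s on the diagonal, up to permutation), solve by back-substitution:
  V =
[[1, 1, 0, 0],
 [0, 0, 0, 1],
 [1, 0, 0, 0],
 [1, 1, 1, 0]]
  V a = (0, -1, -2, -2)
Solving gives a = (-2, 2, -2, -1).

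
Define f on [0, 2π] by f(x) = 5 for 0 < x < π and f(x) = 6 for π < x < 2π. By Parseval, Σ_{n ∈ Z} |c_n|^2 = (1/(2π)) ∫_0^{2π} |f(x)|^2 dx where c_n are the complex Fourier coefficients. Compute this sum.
Σ |c_n|^2 = 61/2

Parseval equates the L^2 energy of f (normalised by 1/(2π)) with the ℓ^2 sum of its Fourier coefficients: (1/(2π)) ∫_0^{2π} |f|^2 = Σ |c_n|^2.
Compute the left side: (1/(2π)) [∫_0^π 5^2 dx + ∫_π^{2π} 6^2 dx] = (1/(2π)) · (25π + 36π) = (25 + 36)/2 = 61/2.
So Σ_{n ∈ Z} |c_n|^2 = 61/2.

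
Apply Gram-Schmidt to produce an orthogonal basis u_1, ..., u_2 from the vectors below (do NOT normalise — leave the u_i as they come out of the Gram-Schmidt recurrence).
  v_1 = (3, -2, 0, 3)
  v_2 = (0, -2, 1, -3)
Orthogonal basis:
  u_1 = (3, -2, 0, 3)
  u_2 = (15/22, -27/11, 1, -51/22)

Apply the Gram-Schmidt recurrence
  u_1 = v_1
  u_i = v_i − Σ_{j<i} ((v_i · u_j) / (u_j · u_j)) · u_j.

Step by step this gives:
  u_1 = (3, -2, 0, 3)
  u_2 = (15/22, -27/11, 1, -51/22)

Orthogonality check:
  u_2 · u_1 = 0 (should be 0)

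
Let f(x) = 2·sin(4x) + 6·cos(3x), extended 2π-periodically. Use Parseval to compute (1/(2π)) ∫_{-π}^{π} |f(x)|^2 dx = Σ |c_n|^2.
Σ |c_n|^2 = 20

Expand |f|^2 and use orthogonality of {sin(nx), cos(mx)} on [-π, π]:
  ∫_{-π}^{π} sin(nx)^2 dx = π, ∫ cos(mx)^2 dx = π, and cross terms integrate to 0.
So ∫_{-π}^{π} f(x)^2 dx = 2^2 · π + 6^2 · π = (4 + 36)π.
Divide by 2π: (4 + 36)/2 = 20.
By Parseval, this equals Σ |c_n|^2.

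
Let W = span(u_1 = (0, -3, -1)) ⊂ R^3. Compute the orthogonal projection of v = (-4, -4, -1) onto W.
proj_W(v) = (0, -39/10, -13/10)

Set up U = [u_1 | ... | u_1] ∈ R^(3×1). The projector onto W = col(U) is P = U (U^T U)^(-1) U^T.
Compute U^T U =
  [10],
and U^T v = (13).
Solve U^T U · c = U^T v for the coefficients: c = (13/10). The projection is proj_W(v) = U c.
Check: (v - proj_W(v)) · u_1 = 0  (should be 0).
Result: proj_W(v) = (0, -39/10, -13/10).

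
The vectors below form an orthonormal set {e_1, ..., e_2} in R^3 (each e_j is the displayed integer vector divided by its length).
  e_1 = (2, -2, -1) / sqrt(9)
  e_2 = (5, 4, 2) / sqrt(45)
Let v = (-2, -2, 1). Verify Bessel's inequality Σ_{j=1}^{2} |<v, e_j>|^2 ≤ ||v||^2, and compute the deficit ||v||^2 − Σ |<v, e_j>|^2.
Σ |<v, e_j>|^2 = 29/5; ||v||^2 = 9; deficit = 16/5

Write each e_j = u_j / sqrt(<u_j, u_j>) where u_j is the displayed integer vector. Then <v, e_j> = <v, u_j> / sqrt(<u_j, u_j>), so |<v, e_j>|^2 = <v, u_j>^2 / <u_j, u_j>.
Coefficients: <v, e_1> = -1/sqrt(9), <v, e_2> = -16/sqrt(45).
Square and sum: Σ |<v, e_j>|^2 = 29/5.
Compute ||v||^2 = v·v = 9.
Deficit = 9 − 29/5 = 16/5 ≥ 0, confirming Bessel's inequality. (The deficit equals ||v − Σ <v,e_j> e_j||^2, the squared distance from v to span{e_j}.)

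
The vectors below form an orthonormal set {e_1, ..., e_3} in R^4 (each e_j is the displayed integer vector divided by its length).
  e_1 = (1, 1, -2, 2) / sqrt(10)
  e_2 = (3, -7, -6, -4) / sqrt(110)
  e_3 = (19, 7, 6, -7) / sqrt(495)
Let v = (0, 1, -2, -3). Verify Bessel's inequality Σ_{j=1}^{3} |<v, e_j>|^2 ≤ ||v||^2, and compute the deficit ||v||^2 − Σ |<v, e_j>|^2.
Σ |<v, e_j>|^2 = 146/45; ||v||^2 = 14; deficit = 484/45

Write each e_j = u_j / sqrt(<u_j, u_j>) where u_j is the displayed integer vector. Then <v, e_j> = <v, u_j> / sqrt(<u_j, u_j>), so |<v, e_j>|^2 = <v, u_j>^2 / <u_j, u_j>.
Coefficients: <v, e_1> = -1/sqrt(10), <v, e_2> = 17/sqrt(110), <v, e_3> = 16/sqrt(495).
Square and sum: Σ |<v, e_j>|^2 = 146/45.
Compute ||v||^2 = v·v = 14.
Deficit = 14 − 146/45 = 484/45 ≥ 0, confirming Bessel's inequality. (The deficit equals ||v − Σ <v,e_j> e_j||^2, the squared distance from v to span{e_j}.)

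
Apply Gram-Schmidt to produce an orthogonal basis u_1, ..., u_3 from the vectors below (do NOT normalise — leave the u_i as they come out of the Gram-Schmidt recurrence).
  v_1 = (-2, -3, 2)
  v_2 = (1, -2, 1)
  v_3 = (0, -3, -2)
Orthogonal basis:
  u_1 = (-2, -3, 2)
  u_2 = (29/17, -16/17, 5/17)
  u_3 = (-13/33, -52/33, -91/33)

Apply the Gram-Schmidt recurrence
  u_1 = v_1
  u_i = v_i − Σ_{j<i} ((v_i · u_j) / (u_j · u_j)) · u_j.

Step by step this gives:
  u_1 = (-2, -3, 2)
  u_2 = (29/17, -16/17, 5/17)
  u_3 = (-13/33, -52/33, -91/33)

Orthogonality check:
  u_2 · u_1 = 0 (should be 0)
  u_3 · u_1 = 0 (should be 0)
  u_3 · u_2 = 0 (should be 0)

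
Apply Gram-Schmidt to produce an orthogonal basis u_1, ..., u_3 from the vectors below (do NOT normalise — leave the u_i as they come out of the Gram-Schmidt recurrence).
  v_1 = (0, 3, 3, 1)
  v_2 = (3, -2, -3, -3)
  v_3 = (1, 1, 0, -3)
Orthogonal basis:
  u_1 = (0, 3, 3, 1)
  u_2 = (3, 16/19, -3/19, -39/19)
  u_3 = (-61/53, 21/53, 6/53, -81/53)

Apply the Gram-Schmidt recurrence
  u_1 = v_1
  u_i = v_i − Σ_{j<i} ((v_i · u_j) / (u_j · u_j)) · u_j.

Step by step this gives:
  u_1 = (0, 3, 3, 1)
  u_2 = (3, 16/19, -3/19, -39/19)
  u_3 = (-61/53, 21/53, 6/53, -81/53)

Orthogonality check:
  u_2 · u_1 = 0 (should be 0)
  u_3 · u_1 = 0 (should be 0)
  u_3 · u_2 = 0 (should be 0)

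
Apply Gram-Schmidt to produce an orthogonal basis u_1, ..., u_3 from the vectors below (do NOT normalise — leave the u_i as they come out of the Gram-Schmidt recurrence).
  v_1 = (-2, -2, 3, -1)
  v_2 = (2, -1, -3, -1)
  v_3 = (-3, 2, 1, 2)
Orthogonal basis:
  u_1 = (-2, -2, 3, -1)
  u_2 = (8/9, -19/9, -4/3, -14/9)
  u_3 = (-8/5, -1/5, -11/10, 3/10)

Apply the Gram-Schmidt recurrence
  u_1 = v_1
  u_i = v_i − Σ_{j<i} ((v_i · u_j) / (u_j · u_j)) · u_j.

Step by step this gives:
  u_1 = (-2, -2, 3, -1)
  u_2 = (8/9, -19/9, -4/3, -14/9)
  u_3 = (-8/5, -1/5, -11/10, 3/10)

Orthogonality check:
  u_2 · u_1 = 0 (should be 0)
  u_3 · u_1 = 0 (should be 0)
  u_3 · u_2 = 0 (should be 0)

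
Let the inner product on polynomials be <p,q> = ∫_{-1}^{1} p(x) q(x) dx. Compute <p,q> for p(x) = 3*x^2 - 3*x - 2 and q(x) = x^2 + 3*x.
<p,q> = -92/15

Expand the product: p(x)·q(x) = 3*x^4 + 6*x^3 - 11*x^2 - 6*x.
∫_{-1}^{1} of each monomial x^k gives [2/(k+1) if k even, 0 if k odd]. Integrating term-by-term (or equivalently evaluating the antiderivative F(x) = 3*x^5/5 + 3*x^4/2 - 11*x^3/3 - 3*x^2 at the endpoints):
  F(1) − F(−1) = -137/30 − (47/30) = -92/15.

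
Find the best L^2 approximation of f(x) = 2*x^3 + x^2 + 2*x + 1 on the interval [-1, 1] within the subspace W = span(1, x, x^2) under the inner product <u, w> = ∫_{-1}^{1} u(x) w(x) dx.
g(x) = x^2 + 16*x/5 + 1

The best approximation g ∈ W is the orthogonal projection of f onto W. Writing g = a_0 + a_1 x + a_2 x^2, the coefficients solve the normal equations G · a = b where
  G_{ij} = <φ_i, φ_j> and b_i = <f, φ_i>, with φ_0 = 1, φ_1 = x, φ_2 = x^2.
G =
  [2, 0, 2/3]
  [0, 2/3, 0]
  [2/3, 0, 2/5],
b = (8/3, 32/15, 16/15).
Solving gives a_0 = 1, a_1 = 16/5, a_2 = 1, so
  g(x) = x^2 + 16*x/5 + 1.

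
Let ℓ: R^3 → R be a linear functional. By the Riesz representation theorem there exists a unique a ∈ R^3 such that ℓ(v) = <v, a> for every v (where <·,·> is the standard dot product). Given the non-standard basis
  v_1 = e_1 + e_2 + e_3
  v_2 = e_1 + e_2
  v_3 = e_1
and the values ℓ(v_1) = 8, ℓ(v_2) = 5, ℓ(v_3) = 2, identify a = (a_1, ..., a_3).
a = (2, 3, 3)

Write a = (a_1, ..., a_3) in the standard basis. For each basis vector v_i, ℓ(v_i) = <v_i, a> is a linear equation in the a_j's. Collect the n equations into a matrix system V a = ℓ, where row i of V is v_i (expressed in the standard basis). Since V is invertible (lower-triangular with 1s on the diagonal, up to permutation), solve by back-substitution:
  V =
[[1, 1, 1],
 [1, 1, 0],
 [1, 0, 0]]
  V a = (8, 5, 2)
Solving gives a = (2, 3, 3).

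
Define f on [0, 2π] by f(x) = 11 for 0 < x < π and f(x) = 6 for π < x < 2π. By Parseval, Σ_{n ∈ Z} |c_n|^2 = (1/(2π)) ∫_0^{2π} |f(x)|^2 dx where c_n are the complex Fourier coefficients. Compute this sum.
Σ |c_n|^2 = 157/2

Parseval equates the L^2 energy of f (normalised by 1/(2π)) with the ℓ^2 sum of its Fourier coefficients: (1/(2π)) ∫_0^{2π} |f|^2 = Σ |c_n|^2.
Compute the left side: (1/(2π)) [∫_0^π 11^2 dx + ∫_π^{2π} 6^2 dx] = (1/(2π)) · (121π + 36π) = (121 + 36)/2 = 157/2.
So Σ_{n ∈ Z} |c_n|^2 = 157/2.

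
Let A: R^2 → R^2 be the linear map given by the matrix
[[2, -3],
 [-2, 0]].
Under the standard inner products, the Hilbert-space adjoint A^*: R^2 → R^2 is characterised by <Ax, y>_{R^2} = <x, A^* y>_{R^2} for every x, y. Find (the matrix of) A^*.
A^* = A^T =
[[2, -2],
 [-3, 0]]

For real matrices with standard dot products, the defining identity <Ax, y> = <x, A^* y> gives (Ax)^T y = x^T (A^*) y, i.e. x^T A^T y = x^T (A^*) y. Since this holds for all x, y, we must have A^* = A^T. Therefore
A^* =
[[2, -2],
 [-3, 0]].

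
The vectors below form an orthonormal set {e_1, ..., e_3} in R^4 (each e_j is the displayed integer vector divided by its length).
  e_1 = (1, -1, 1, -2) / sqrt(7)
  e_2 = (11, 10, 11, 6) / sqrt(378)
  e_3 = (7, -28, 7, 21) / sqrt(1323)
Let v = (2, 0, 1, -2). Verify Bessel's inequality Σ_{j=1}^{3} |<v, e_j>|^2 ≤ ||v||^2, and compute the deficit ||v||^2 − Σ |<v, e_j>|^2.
Σ |<v, e_j>|^2 = 17/2; ||v||^2 = 9; deficit = 1/2

Write each e_j = u_j / sqrt(<u_j, u_j>) where u_j is the displayed integer vector. Then <v, e_j> = <v, u_j> / sqrt(<u_j, u_j>), so |<v, e_j>|^2 = <v, u_j>^2 / <u_j, u_j>.
Coefficients: <v, e_1> = 7/sqrt(7), <v, e_2> = 21/sqrt(378), <v, e_3> = -21/sqrt(1323).
Square and sum: Σ |<v, e_j>|^2 = 17/2.
Compute ||v||^2 = v·v = 9.
Deficit = 9 − 17/2 = 1/2 ≥ 0, confirming Bessel's inequality. (The deficit equals ||v − Σ <v,e_j> e_j||^2, the squared distance from v to span{e_j}.)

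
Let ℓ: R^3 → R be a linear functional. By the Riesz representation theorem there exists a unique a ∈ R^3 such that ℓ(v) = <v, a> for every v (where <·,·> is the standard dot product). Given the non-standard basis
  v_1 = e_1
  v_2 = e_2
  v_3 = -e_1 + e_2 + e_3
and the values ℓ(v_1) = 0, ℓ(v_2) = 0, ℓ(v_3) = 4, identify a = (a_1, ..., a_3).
a = (0, 0, 4)

Write a = (a_1, ..., a_3) in the standard basis. For each basis vector v_i, ℓ(v_i) = <v_i, a> is a linear equation in the a_j's. Collect the n equations into a matrix system V a = ℓ, where row i of V is v_i (expressed in the standard basis). Since V is invertible (lower-triangular with 1s on the diagonal, up to permutation), solve by back-substitution:
  V =
[[1, 0, 0],
 [0, 1, 0],
 [-1, 1, 1]]
  V a = (0, 0, 4)
Solving gives a = (0, 0, 4).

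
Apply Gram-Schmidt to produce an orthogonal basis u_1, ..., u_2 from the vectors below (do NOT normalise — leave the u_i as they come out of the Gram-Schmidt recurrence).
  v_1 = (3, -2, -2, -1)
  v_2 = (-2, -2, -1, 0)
Orthogonal basis:
  u_1 = (3, -2, -2, -1)
  u_2 = (-2, -2, -1, 0)

Apply the Gram-Schmidt recurrence
  u_1 = v_1
  u_i = v_i − Σ_{j<i} ((v_i · u_j) / (u_j · u_j)) · u_j.

Step by step this gives:
  u_1 = (3, -2, -2, -1)
  u_2 = (-2, -2, -1, 0)

Orthogonality check:
  u_2 · u_1 = 0 (should be 0)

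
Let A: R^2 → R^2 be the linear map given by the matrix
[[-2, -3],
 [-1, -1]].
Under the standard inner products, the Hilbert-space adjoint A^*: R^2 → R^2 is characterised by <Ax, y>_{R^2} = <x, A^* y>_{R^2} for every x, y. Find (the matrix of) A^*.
A^* = A^T =
[[-2, -1],
 [-3, -1]]

For real matrices with standard dot products, the defining identity <Ax, y> = <x, A^* y> gives (Ax)^T y = x^T (A^*) y, i.e. x^T A^T y = x^T (A^*) y. Since this holds for all x, y, we must have A^* = A^T. Therefore
A^* =
[[-2, -1],
 [-3, -1]].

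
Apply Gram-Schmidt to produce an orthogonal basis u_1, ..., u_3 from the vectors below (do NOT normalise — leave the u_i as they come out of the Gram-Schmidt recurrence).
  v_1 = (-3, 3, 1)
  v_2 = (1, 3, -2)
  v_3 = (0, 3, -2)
Orthogonal basis:
  u_1 = (-3, 3, 1)
  u_2 = (31/19, 45/19, -42/19)
  u_3 = (-81/250, -9/50, -54/125)

Apply the Gram-Schmidt recurrence
  u_1 = v_1
  u_i = v_i − Σ_{j<i} ((v_i · u_j) / (u_j · u_j)) · u_j.

Step by step this gives:
  u_1 = (-3, 3, 1)
  u_2 = (31/19, 45/19, -42/19)
  u_3 = (-81/250, -9/50, -54/125)

Orthogonality check:
  u_2 · u_1 = 0 (should be 0)
  u_3 · u_1 = 0 (should be 0)
  u_3 · u_2 = 0 (should be 0)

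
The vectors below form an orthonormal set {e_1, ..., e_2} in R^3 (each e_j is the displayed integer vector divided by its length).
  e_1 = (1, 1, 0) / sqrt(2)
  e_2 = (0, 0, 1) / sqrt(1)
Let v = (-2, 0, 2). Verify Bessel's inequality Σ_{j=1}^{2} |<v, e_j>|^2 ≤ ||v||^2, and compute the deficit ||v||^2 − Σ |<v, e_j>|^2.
Σ |<v, e_j>|^2 = 6; ||v||^2 = 8; deficit = 2

Write each e_j = u_j / sqrt(<u_j, u_j>) where u_j is the displayed integer vector. Then <v, e_j> = <v, u_j> / sqrt(<u_j, u_j>), so |<v, e_j>|^2 = <v, u_j>^2 / <u_j, u_j>.
Coefficients: <v, e_1> = -2/sqrt(2), <v, e_2> = 2/sqrt(1).
Square and sum: Σ |<v, e_j>|^2 = 6.
Compute ||v||^2 = v·v = 8.
Deficit = 8 − 6 = 2 ≥ 0, confirming Bessel's inequality. (The deficit equals ||v − Σ <v,e_j> e_j||^2, the squared distance from v to span{e_j}.)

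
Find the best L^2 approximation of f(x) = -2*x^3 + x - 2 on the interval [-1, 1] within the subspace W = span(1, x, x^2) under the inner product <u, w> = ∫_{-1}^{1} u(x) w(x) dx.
g(x) = -x/5 - 2

The best approximation g ∈ W is the orthogonal projection of f onto W. Writing g = a_0 + a_1 x + a_2 x^2, the coefficients solve the normal equations G · a = b where
  G_{ij} = <φ_i, φ_j> and b_i = <f, φ_i>, with φ_0 = 1, φ_1 = x, φ_2 = x^2.
G =
  [2, 0, 2/3]
  [0, 2/3, 0]
  [2/3, 0, 2/5],
b = (-4, -2/15, -4/3).
Solving gives a_0 = -2, a_1 = -1/5, a_2 = 0, so
  g(x) = -x/5 - 2.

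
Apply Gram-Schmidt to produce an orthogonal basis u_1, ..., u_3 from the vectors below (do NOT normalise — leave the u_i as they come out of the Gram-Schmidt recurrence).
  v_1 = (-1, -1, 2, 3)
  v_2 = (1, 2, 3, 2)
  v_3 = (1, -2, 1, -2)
Orthogonal basis:
  u_1 = (-1, -1, 2, 3)
  u_2 = (8/5, 13/5, 9/5, 1/5)
  u_3 = (68/63, -110/63, 12/7, -86/63)

Apply the Gram-Schmidt recurrence
  u_1 = v_1
  u_i = v_i − Σ_{j<i} ((v_i · u_j) / (u_j · u_j)) · u_j.

Step by step this gives:
  u_1 = (-1, -1, 2, 3)
  u_2 = (8/5, 13/5, 9/5, 1/5)
  u_3 = (68/63, -110/63, 12/7, -86/63)

Orthogonality check:
  u_2 · u_1 = 0 (should be 0)
  u_3 · u_1 = 0 (should be 0)
  u_3 · u_2 = 0 (should be 0)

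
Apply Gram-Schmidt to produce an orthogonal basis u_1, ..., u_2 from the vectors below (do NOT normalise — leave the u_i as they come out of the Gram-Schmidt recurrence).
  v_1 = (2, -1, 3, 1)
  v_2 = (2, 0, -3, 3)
Orthogonal basis:
  u_1 = (2, -1, 3, 1)
  u_2 = (34/15, -2/15, -13/5, 47/15)

Apply the Gram-Schmidt recurrence
  u_1 = v_1
  u_i = v_i − Σ_{j<i} ((v_i · u_j) / (u_j · u_j)) · u_j.

Step by step this gives:
  u_1 = (2, -1, 3, 1)
  u_2 = (34/15, -2/15, -13/5, 47/15)

Orthogonality check:
  u_2 · u_1 = 0 (should be 0)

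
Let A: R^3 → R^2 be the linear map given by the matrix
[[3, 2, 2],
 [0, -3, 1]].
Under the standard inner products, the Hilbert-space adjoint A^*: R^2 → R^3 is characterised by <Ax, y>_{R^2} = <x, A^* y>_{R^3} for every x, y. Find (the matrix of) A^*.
A^* = A^T =
[[3, 0],
 [2, -3],
 [2, 1]]

For real matrices with standard dot products, the defining identity <Ax, y> = <x, A^* y> gives (Ax)^T y = x^T (A^*) y, i.e. x^T A^T y = x^T (A^*) y. Since this holds for all x, y, we must have A^* = A^T. Therefore
A^* =
[[3, 0],
 [2, -3],
 [2, 1]].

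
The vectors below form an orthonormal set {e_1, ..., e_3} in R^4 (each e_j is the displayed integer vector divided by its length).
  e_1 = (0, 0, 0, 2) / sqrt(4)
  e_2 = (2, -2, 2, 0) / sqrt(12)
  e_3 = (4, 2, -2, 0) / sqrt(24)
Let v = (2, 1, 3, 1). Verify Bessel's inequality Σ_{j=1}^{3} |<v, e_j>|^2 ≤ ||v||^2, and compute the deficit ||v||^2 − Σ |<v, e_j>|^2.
Σ |<v, e_j>|^2 = 7; ||v||^2 = 15; deficit = 8

Write each e_j = u_j / sqrt(<u_j, u_j>) where u_j is the displayed integer vector. Then <v, e_j> = <v, u_j> / sqrt(<u_j, u_j>), so |<v, e_j>|^2 = <v, u_j>^2 / <u_j, u_j>.
Coefficients: <v, e_1> = 2/sqrt(4), <v, e_2> = 8/sqrt(12), <v, e_3> = 4/sqrt(24).
Square and sum: Σ |<v, e_j>|^2 = 7.
Compute ||v||^2 = v·v = 15.
Deficit = 15 − 7 = 8 ≥ 0, confirming Bessel's inequality. (The deficit equals ||v − Σ <v,e_j> e_j||^2, the squared distance from v to span{e_j}.)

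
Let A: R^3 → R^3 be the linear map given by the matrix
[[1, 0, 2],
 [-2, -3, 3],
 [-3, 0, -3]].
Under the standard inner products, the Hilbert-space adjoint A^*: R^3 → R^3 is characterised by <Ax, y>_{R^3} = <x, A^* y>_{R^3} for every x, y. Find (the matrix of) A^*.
A^* = A^T =
[[1, -2, -3],
 [0, -3, 0],
 [2, 3, -3]]

For real matrices with standard dot products, the defining identity <Ax, y> = <x, A^* y> gives (Ax)^T y = x^T (A^*) y, i.e. x^T A^T y = x^T (A^*) y. Since this holds for all x, y, we must have A^* = A^T. Therefore
A^* =
[[1, -2, -3],
 [0, -3, 0],
 [2, 3, -3]].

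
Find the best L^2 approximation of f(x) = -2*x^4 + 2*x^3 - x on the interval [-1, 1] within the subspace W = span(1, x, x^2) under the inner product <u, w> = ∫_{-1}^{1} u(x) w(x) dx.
g(x) = -12*x^2/7 + x/5 + 6/35

The best approximation g ∈ W is the orthogonal projection of f onto W. Writing g = a_0 + a_1 x + a_2 x^2, the coefficients solve the normal equations G · a = b where
  G_{ij} = <φ_i, φ_j> and b_i = <f, φ_i>, with φ_0 = 1, φ_1 = x, φ_2 = x^2.
G =
  [2, 0, 2/3]
  [0, 2/3, 0]
  [2/3, 0, 2/5],
b = (-4/5, 2/15, -4/7).
Solving gives a_0 = 6/35, a_1 = 1/5, a_2 = -12/7, so
  g(x) = -12*x^2/7 + x/5 + 6/35.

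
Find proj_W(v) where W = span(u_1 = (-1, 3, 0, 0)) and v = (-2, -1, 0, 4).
proj_W(v) = (1/10, -3/10, 0, 0)

Set up U = [u_1 | ... | u_1] ∈ R^(4×1). The projector onto W = col(U) is P = U (U^T U)^(-1) U^T.
Compute U^T U =
  [10],
and U^T v = (-1).
Solve U^T U · c = U^T v for the coefficients: c = (-1/10). The projection is proj_W(v) = U c.
Check: (v - proj_W(v)) · u_1 = 0  (should be 0).
Result: proj_W(v) = (1/10, -3/10, 0, 0).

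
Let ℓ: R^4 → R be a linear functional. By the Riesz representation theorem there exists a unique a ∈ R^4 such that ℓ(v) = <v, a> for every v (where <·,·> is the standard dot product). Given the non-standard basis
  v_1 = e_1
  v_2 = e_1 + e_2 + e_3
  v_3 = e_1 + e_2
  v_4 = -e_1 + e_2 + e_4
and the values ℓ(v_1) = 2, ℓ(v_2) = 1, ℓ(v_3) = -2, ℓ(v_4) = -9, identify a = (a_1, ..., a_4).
a = (2, -4, 3, -3)

Write a = (a_1, ..., a_4) in the standard basis. For each basis vector v_i, ℓ(v_i) = <v_i, a> is a linear equation in the a_j's. Collect the n equations into a matrix system V a = ℓ, where row i of V is v_i (expressed in the standard basis). Since V is invertible (lower-triangular with 1s on the diagonal, up to permutation), solve by back-substitution:
  V =
[[1, 0, 0, 0],
 [1, 1, 1, 0],
 [1, 1, 0, 0],
 [-1, 1, 0, 1]]
  V a = (2, 1, -2, -9)
Solving gives a = (2, -4, 3, -3).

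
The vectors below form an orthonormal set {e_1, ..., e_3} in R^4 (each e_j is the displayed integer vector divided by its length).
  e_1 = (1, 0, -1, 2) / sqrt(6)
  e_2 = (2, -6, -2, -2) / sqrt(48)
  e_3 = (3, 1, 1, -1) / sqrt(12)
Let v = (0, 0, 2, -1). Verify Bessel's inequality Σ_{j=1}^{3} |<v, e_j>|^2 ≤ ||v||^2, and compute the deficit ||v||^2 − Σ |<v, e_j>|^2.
Σ |<v, e_j>|^2 = 7/2; ||v||^2 = 5; deficit = 3/2

Write each e_j = u_j / sqrt(<u_j, u_j>) where u_j is the displayed integer vector. Then <v, e_j> = <v, u_j> / sqrt(<u_j, u_j>), so |<v, e_j>|^2 = <v, u_j>^2 / <u_j, u_j>.
Coefficients: <v, e_1> = -4/sqrt(6), <v, e_2> = -2/sqrt(48), <v, e_3> = 3/sqrt(12).
Square and sum: Σ |<v, e_j>|^2 = 7/2.
Compute ||v||^2 = v·v = 5.
Deficit = 5 − 7/2 = 3/2 ≥ 0, confirming Bessel's inequality. (The deficit equals ||v − Σ <v,e_j> e_j||^2, the squared distance from v to span{e_j}.)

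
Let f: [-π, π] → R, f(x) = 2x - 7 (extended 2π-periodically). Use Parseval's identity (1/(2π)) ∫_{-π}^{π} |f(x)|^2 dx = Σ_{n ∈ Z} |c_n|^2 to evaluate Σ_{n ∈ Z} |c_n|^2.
Σ |c_n|^2 = 4π^2/3 + 49

Expand and integrate term by term over [-π, π]:
  ∫ (2x)^2 dx = 4·(2π^3/3); ∫ 2·2·(-7)·x dx = 0 (odd integrand); ∫ (-7)^2 dx = 49·2π.
So (1/(2π)) ∫_{-π}^{π} (2x - 7)^2 dx = 4π^2/3 + 49 = 4π^2/3 + 49.
Parseval ⇒ Σ |c_n|^2 = 4π^2/3 + 49.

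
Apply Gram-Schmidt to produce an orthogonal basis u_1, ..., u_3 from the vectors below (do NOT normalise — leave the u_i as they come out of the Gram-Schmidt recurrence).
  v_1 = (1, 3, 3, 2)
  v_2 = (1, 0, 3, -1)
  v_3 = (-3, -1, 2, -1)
Orthogonal basis:
  u_1 = (1, 3, 3, 2)
  u_2 = (15/23, -24/23, 45/23, -39/23)
  u_3 = (-23/7, -1/7, 8/7, 1/7)

Apply the Gram-Schmidt recurrence
  u_1 = v_1
  u_i = v_i − Σ_{j<i} ((v_i · u_j) / (u_j · u_j)) · u_j.

Step by step this gives:
  u_1 = (1, 3, 3, 2)
  u_2 = (15/23, -24/23, 45/23, -39/23)
  u_3 = (-23/7, -1/7, 8/7, 1/7)

Orthogonality check:
  u_2 · u_1 = 0 (should be 0)
  u_3 · u_1 = 0 (should be 0)
  u_3 · u_2 = 0 (should be 0)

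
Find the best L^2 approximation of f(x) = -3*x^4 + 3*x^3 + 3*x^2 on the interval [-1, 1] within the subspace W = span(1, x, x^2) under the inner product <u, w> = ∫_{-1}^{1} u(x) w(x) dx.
g(x) = 3*x^2/7 + 9*x/5 + 9/35

The best approximation g ∈ W is the orthogonal projection of f onto W. Writing g = a_0 + a_1 x + a_2 x^2, the coefficients solve the normal equations G · a = b where
  G_{ij} = <φ_i, φ_j> and b_i = <f, φ_i>, with φ_0 = 1, φ_1 = x, φ_2 = x^2.
G =
  [2, 0, 2/3]
  [0, 2/3, 0]
  [2/3, 0, 2/5],
b = (4/5, 6/5, 12/35).
Solving gives a_0 = 9/35, a_1 = 9/5, a_2 = 3/7, so
  g(x) = 3*x^2/7 + 9*x/5 + 9/35.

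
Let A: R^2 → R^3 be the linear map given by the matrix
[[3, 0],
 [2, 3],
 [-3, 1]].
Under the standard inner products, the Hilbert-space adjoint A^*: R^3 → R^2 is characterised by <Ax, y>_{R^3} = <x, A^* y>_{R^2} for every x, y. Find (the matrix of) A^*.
A^* = A^T =
[[3, 2, -3],
 [0, 3, 1]]

For real matrices with standard dot products, the defining identity <Ax, y> = <x, A^* y> gives (Ax)^T y = x^T (A^*) y, i.e. x^T A^T y = x^T (A^*) y. Since this holds for all x, y, we must have A^* = A^T. Therefore
A^* =
[[3, 2, -3],
 [0, 3, 1]].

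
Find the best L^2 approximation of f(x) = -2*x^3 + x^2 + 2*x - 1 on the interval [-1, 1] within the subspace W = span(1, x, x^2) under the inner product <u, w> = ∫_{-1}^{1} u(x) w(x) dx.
g(x) = x^2 + 4*x/5 - 1

The best approximation g ∈ W is the orthogonal projection of f onto W. Writing g = a_0 + a_1 x + a_2 x^2, the coefficients solve the normal equations G · a = b where
  G_{ij} = <φ_i, φ_j> and b_i = <f, φ_i>, with φ_0 = 1, φ_1 = x, φ_2 = x^2.
G =
  [2, 0, 2/3]
  [0, 2/3, 0]
  [2/3, 0, 2/5],
b = (-4/3, 8/15, -4/15).
Solving gives a_0 = -1, a_1 = 4/5, a_2 = 1, so
  g(x) = x^2 + 4*x/5 - 1.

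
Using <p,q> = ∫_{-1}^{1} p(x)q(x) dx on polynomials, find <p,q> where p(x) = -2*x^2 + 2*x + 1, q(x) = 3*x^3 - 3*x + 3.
<p,q> = 2/5

Expand the product: p(x)·q(x) = -6*x^5 + 6*x^4 + 9*x^3 - 12*x^2 + 3*x + 3.
∫_{-1}^{1} of each monomial x^k gives [2/(k+1) if k even, 0 if k odd]. Integrating term-by-term (or equivalently evaluating the antiderivative F(x) = -x^6 + 6*x^5/5 + 9*x^4/4 - 4*x^3 + 3*x^2/2 + 3*x at the endpoints):
  F(1) − F(−1) = 59/20 − (51/20) = 2/5.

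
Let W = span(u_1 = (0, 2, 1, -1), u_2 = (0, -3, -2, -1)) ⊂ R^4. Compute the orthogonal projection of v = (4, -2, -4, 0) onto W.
proj_W(v) = (0, -16/5, -2, -2/5)

Set up U = [u_1 | ... | u_2] ∈ R^(4×2). The projector onto W = col(U) is P = U (U^T U)^(-1) U^T.
Compute U^T U =
  [6, -7]
  [-7, 14],
and U^T v = (-8, 14).
Solve U^T U · c = U^T v for the coefficients: c = (-2/5, 4/5). The projection is proj_W(v) = U c.
Check: (v - proj_W(v)) · u_1 = 0  (should be 0).
Check: (v - proj_W(v)) · u_2 = 0  (should be 0).
Result: proj_W(v) = (0, -16/5, -2, -2/5).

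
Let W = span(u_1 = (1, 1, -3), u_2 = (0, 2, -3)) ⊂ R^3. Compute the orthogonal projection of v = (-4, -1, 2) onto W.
proj_W(v) = (-5/2, 1/2, 3)

Set up U = [u_1 | ... | u_2] ∈ R^(3×2). The projector onto W = col(U) is P = U (U^T U)^(-1) U^T.
Compute U^T U =
  [11, 11]
  [11, 13],
and U^T v = (-11, -8).
Solve U^T U · c = U^T v for the coefficients: c = (-5/2, 3/2). The projection is proj_W(v) = U c.
Check: (v - proj_W(v)) · u_1 = 0  (should be 0).
Check: (v - proj_W(v)) · u_2 = 0  (should be 0).
Result: proj_W(v) = (-5/2, 1/2, 3).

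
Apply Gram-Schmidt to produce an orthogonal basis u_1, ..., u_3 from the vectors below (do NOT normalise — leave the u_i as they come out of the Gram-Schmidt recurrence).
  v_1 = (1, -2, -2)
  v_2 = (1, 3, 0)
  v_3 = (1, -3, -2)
Orthogonal basis:
  u_1 = (1, -2, -2)
  u_2 = (14/9, 17/9, -10/9)
  u_3 = (12/65, -4/65, 2/13)

Apply the Gram-Schmidt recurrence
  u_1 = v_1
  u_i = v_i − Σ_{j<i} ((v_i · u_j) / (u_j · u_j)) · u_j.

Step by step this gives:
  u_1 = (1, -2, -2)
  u_2 = (14/9, 17/9, -10/9)
  u_3 = (12/65, -4/65, 2/13)

Orthogonality check:
  u_2 · u_1 = 0 (should be 0)
  u_3 · u_1 = 0 (should be 0)
  u_3 · u_2 = 0 (should be 0)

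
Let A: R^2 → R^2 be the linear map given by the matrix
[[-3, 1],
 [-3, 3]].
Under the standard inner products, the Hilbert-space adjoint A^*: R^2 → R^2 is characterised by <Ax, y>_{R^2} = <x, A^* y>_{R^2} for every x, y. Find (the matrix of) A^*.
A^* = A^T =
[[-3, -3],
 [1, 3]]

For real matrices with standard dot products, the defining identity <Ax, y> = <x, A^* y> gives (Ax)^T y = x^T (A^*) y, i.e. x^T A^T y = x^T (A^*) y. Since this holds for all x, y, we must have A^* = A^T. Therefore
A^* =
[[-3, -3],
 [1, 3]].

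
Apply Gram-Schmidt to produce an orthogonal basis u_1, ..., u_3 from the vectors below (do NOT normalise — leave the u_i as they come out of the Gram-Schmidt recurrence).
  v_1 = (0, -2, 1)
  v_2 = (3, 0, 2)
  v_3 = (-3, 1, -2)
Orthogonal basis:
  u_1 = (0, -2, 1)
  u_2 = (3, 4/5, 8/5)
  u_3 = (-12/61, 9/61, 18/61)

Apply the Gram-Schmidt recurrence
  u_1 = v_1
  u_i = v_i − Σ_{j<i} ((v_i · u_j) / (u_j · u_j)) · u_j.

Step by step this gives:
  u_1 = (0, -2, 1)
  u_2 = (3, 4/5, 8/5)
  u_3 = (-12/61, 9/61, 18/61)

Orthogonality check:
  u_2 · u_1 = 0 (should be 0)
  u_3 · u_1 = 0 (should be 0)
  u_3 · u_2 = 0 (should be 0)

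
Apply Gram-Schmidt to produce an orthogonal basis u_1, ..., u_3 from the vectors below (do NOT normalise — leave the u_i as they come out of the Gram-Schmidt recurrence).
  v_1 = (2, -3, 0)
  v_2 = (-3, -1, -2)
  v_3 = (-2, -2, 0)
Orthogonal basis:
  u_1 = (2, -3, 0)
  u_2 = (-33/13, -22/13, -2)
  u_3 = (-120/173, -80/173, 220/173)

Apply the Gram-Schmidt recurrence
  u_1 = v_1
  u_i = v_i − Σ_{j<i} ((v_i · u_j) / (u_j · u_j)) · u_j.

Step by step this gives:
  u_1 = (2, -3, 0)
  u_2 = (-33/13, -22/13, -2)
  u_3 = (-120/173, -80/173, 220/173)

Orthogonality check:
  u_2 · u_1 = 0 (should be 0)
  u_3 · u_1 = 0 (should be 0)
  u_3 · u_2 = 0 (should be 0)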